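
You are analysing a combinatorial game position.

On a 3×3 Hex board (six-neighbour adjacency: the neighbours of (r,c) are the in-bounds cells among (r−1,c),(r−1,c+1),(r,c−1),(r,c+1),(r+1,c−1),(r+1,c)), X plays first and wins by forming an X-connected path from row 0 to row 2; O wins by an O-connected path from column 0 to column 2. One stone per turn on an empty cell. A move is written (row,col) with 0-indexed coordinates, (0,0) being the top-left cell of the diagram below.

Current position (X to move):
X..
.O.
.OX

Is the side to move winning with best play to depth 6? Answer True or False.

ply 1, X at X../.O./.OX | (0,1)=-1→XX./.O./.OX*; (0,2)=-1→X.X/.O./.OX; (1,0)=-1→X../XO./.OX; (1,2)=-1→X../.OX/.OX; (2,0)=-1→X../.O./XOX
ply 2, O at XX./.O./.OX | (0,2)=+1→XXO/.O./.OX*; (1,0)=+1→XX./OO./.OX; (1,2)=+1→XX./.OO/.OX; (2,0)=+1→XX./.O./OOX
ply 3, X at XXO/.O./.OX | (1,0)=-1→XXO/XO./.OX*; (1,2)=-1→XXO/.OX/.OX; (2,0)=-1→XXO/.O./XOX
ply 4, O at XXO/XO./.OX | (1,2)=-1→XXO/XOO/.OX; (2,0)=+1→XXO/XO./OOX*
ply 5: XXO/XO./OOX is terminal -1 (X); from X../.O./.OX depth 6

X winning at [X../.O./.OX]: False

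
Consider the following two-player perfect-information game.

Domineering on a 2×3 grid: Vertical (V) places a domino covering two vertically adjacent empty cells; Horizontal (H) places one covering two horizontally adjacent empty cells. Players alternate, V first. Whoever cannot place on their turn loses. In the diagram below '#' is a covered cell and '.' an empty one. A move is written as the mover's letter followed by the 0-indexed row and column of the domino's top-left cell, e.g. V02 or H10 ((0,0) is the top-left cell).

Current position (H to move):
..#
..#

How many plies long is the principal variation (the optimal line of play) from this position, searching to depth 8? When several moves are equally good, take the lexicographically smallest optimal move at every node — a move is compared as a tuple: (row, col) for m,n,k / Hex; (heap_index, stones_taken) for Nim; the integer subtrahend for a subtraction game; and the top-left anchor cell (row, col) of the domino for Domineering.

[..#/..#] H move#1: H00:+1/###/..#*, H10:+1/..#/###
[###/..#] end (terminal -1, V#2); searched ..#/..# to 8

PV length from [..#/..#]: 1 ply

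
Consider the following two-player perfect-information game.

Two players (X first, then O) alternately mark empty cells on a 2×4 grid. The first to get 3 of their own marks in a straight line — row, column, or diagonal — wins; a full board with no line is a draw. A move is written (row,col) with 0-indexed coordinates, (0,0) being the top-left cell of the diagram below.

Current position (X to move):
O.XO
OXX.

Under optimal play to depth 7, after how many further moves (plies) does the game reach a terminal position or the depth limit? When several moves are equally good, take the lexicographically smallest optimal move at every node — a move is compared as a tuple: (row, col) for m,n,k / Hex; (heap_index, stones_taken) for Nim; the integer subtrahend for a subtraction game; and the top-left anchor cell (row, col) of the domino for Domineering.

ply 1, X at O.XO/OXX. | (0,1)=+0→OXXO/OXX.; (1,3)=+1→O.XO/OXXX*
ply 2: O.XO/OXXX is terminal -1 (O); from O.XO/OXX. depth 7

PV length from [O.XO/OXX.]: 1 ply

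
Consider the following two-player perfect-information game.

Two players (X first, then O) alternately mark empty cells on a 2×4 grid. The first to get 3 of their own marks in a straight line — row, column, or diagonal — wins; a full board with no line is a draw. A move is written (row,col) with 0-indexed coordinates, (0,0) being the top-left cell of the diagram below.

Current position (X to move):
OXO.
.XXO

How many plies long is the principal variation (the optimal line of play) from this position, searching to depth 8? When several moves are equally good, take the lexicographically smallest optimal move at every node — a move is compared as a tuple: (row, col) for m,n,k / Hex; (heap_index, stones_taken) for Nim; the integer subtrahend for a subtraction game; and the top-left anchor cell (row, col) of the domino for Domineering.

PV length from [OXO./.XXO]: 1 ply

ply 1, X at OXO./.XXO | (0,3)=+0→OXOX/.XXO; (1,0)=+1→OXO./XXXO*
ply 2: OXO./XXXO is terminal -1 (O); from OXO./.XXO depth 8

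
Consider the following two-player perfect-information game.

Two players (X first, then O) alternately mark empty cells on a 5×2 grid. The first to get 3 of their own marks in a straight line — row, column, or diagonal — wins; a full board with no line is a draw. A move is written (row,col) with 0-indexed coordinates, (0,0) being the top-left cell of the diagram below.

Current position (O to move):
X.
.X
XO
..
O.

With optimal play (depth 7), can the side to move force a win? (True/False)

O winning at [X./.X/XO/../O.]: False

[X./.X/XO/../O.] O move#1: (0,1):-1/XO/.X/XO/../O., (1,0):+0/X./OX/XO/../O.*, (3,0):-1/X./.X/XO/O./O., (3,1):-1/X./.X/XO/.O/O., (4,1):-1/X./.X/XO/../OO
[X./OX/XO/../O.] X move#2: (0,1):+0/XX/OX/XO/../O.*, (3,0):+0/X./OX/XO/X./O., (3,1):+0/X./OX/XO/.X/O., (4,1):+0/X./OX/XO/../OX
[XX/OX/XO/../O.] O move#3: (3,0):+0/XX/OX/XO/O./O.*, (3,1):+0/XX/OX/XO/.O/O., (4,1):+0/XX/OX/XO/../OO
[XX/OX/XO/O./O.] X move#4: (3,1):+0/XX/OX/XO/OX/O.*, (4,1):+0/XX/OX/XO/O./OX
[XX/OX/XO/OX/O.] O move#5: (4,1):+0/XX/OX/XO/OX/OO*
[XX/OX/XO/OX/OO] end (terminal +0, X#6); searched X./.X/XO/../O. to 7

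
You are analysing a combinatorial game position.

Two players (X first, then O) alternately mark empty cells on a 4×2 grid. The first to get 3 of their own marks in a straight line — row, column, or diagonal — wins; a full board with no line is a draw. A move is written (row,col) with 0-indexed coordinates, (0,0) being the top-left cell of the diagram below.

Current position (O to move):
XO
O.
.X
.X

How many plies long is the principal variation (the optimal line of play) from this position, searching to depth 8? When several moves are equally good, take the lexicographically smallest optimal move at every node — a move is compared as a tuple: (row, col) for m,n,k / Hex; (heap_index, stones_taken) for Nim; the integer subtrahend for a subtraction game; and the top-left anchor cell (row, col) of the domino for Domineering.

PV length from [XO/O./.X/.X]: 3 plies

ply 1, O at XO/O./.X/.X | (1,1)=+0→XO/OO/.X/.X*; (2,0)=-1→XO/O./OX/.X; (3,0)=-1→XO/O./.X/OX
ply 2, X at XO/OO/.X/.X | (2,0)=+0→XO/OO/XX/.X*; (3,0)=+0→XO/OO/.X/XX
ply 3, O at XO/OO/XX/.X | (3,0)=+0→XO/OO/XX/OX*
ply 4: XO/OO/XX/OX is terminal +0 (X); from XO/O./.X/.X depth 8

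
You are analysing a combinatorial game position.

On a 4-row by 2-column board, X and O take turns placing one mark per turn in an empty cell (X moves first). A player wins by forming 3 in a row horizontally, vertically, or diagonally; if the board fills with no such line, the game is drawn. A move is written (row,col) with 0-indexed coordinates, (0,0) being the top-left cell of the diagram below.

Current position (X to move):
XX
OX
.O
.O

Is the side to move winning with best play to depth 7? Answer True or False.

X winning at [XX/OX/.O/.O]: False

p1 X@[XX/OX/.O/.O]: (2,0)[XX/OX/XO/.O]+0* (3,0)[XX/OX/.O/XO]+0
p2 O@[XX/OX/XO/.O]: (3,0)[XX/OX/XO/OO]+0*
p3 X@[XX/OX/XO/OO] terminal +0; root [XX/OX/.O/.O] d7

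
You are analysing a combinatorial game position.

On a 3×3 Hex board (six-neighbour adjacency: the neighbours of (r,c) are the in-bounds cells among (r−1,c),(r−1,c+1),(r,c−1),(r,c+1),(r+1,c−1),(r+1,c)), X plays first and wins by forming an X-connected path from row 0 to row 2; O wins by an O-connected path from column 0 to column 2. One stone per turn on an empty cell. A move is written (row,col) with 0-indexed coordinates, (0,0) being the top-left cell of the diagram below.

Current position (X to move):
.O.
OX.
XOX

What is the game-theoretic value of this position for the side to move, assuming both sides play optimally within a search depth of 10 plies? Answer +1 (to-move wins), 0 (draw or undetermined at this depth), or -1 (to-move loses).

value(.O./OX./XOX, X) = +1

ply 1, X at .O./OX./XOX | (0,0)=-1→XO./OX./XOX; (0,2)=+1→.OX/OX./XOX*; (1,2)=-1→.O./OXX/XOX
ply 2: .OX/OX./XOX is terminal -1 (O); from .O./OX./XOX depth 10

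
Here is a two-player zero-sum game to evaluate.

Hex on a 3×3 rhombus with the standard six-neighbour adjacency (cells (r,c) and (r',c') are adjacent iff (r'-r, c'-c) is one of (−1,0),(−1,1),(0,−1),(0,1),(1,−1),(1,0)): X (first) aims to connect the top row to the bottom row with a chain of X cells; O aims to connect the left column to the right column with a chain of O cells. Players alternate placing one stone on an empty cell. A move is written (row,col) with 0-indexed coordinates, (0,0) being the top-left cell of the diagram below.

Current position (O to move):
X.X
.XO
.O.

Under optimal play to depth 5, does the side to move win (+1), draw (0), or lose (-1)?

value(X.X/.XO/.O., O) = +1

[X.X/.XO/.O.] O move#1: (0,1):-1/XOX/.XO/.O., (1,0):-1/X.X/OXO/.O., (2,0):+1/X.X/.XO/OO.*, (2,2):-1/X.X/.XO/.OO
[X.X/.XO/OO.] end (terminal -1, X#2); searched X.X/.XO/.O. to 5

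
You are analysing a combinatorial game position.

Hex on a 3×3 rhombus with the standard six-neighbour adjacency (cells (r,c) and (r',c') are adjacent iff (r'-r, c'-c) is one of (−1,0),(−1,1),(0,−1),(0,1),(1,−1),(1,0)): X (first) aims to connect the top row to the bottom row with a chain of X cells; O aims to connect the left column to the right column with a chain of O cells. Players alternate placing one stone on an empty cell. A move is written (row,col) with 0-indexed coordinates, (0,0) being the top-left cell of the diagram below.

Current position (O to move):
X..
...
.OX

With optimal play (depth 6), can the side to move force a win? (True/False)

ply 1, O at X../.../.OX | (0,1)=-1→XO./.../.OX; (0,2)=-1→X.O/.../.OX; (1,0)=-1→X../O../.OX; (1,1)=+1→X../.O./.OX*; (1,2)=-1→X../..O/.OX; (2,0)=-1→X../.../OOX
ply 2, X at X../.O./.OX | (0,1)=-1→XX./.O./.OX*; (0,2)=-1→X.X/.O./.OX; (1,0)=-1→X../XO./.OX; (1,2)=-1→X../.OX/.OX; (2,0)=-1→X../.O./XOX
ply 3, O at XX./.O./.OX | (0,2)=+1→XXO/.O./.OX*; (1,0)=+1→XX./OO./.OX; (1,2)=+1→XX./.OO/.OX; (2,0)=+1→XX./.O./OOX
ply 4, X at XXO/.O./.OX | (1,0)=-1→XXO/XO./.OX*; (1,2)=-1→XXO/.OX/.OX; (2,0)=-1→XXO/.O./XOX
ply 5, O at XXO/XO./.OX | (1,2)=-1→XXO/XOO/.OX; (2,0)=+1→XXO/XO./OOX*
ply 6: XXO/XO./OOX is terminal -1 (X); from X../.../.OX depth 6

O winning at [X../.../.OX]: True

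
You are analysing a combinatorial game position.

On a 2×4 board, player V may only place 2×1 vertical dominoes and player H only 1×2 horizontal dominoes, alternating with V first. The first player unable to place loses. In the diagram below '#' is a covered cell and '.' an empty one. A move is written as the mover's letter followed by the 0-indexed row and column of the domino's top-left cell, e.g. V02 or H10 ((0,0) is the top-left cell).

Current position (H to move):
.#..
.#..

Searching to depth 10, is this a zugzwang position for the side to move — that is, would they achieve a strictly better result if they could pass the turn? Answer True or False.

zugzwang(.#../.#.., H) = False

p1 H@[.#../.#..]: H02[.###/.#..]+1* H12[.#../.###]+1
p2 V@[.###/.#..]: V00[####/##..]-1*
p3 H@[####/##..]: H12[####/####]+1*
p4 V@[####/####] terminal -1; root [.#../.#..] d10
pass branch (V moves first from the same position):
  | p1 V@[.#../.#..]: V00[##../##..]-1 V02[.##./.##.]+1* V03[.#.#/.#.#]+1
  | p2 H@[.##./.##.] terminal -1; root [.#../.#..] d10
H moving scores +1; H passing scores -1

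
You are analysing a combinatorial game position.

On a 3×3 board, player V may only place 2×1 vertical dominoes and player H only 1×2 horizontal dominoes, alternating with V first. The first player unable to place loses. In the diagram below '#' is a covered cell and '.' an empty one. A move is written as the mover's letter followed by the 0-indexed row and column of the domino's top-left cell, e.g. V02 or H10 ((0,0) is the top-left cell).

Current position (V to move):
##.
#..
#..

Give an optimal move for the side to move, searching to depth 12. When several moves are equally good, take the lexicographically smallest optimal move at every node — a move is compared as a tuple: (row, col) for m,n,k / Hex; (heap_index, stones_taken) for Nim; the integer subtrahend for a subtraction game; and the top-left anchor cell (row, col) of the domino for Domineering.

V's best at [##./#../#..]: V11

ply 1, V at ##./#../#.. | V02=-1→###/#.#/#..; V11=+1→##./##./##.*; V12=+1→##./#.#/#.#
ply 2: ##./##./##. is terminal -1 (H); from ##./#../#.. depth 12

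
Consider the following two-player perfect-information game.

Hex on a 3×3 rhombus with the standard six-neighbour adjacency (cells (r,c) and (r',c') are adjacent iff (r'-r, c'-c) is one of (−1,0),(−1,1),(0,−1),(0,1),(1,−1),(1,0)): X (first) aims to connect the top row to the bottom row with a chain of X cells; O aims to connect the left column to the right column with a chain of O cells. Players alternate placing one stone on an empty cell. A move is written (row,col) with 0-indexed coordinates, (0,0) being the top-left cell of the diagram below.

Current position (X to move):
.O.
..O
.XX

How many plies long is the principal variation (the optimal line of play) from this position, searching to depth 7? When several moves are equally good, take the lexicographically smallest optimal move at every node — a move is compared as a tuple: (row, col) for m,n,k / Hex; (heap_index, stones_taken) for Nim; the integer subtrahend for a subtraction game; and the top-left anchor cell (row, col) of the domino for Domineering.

PV length from [.O./..O/.XX]: 4 plies

ply 1, X at .O./..O/.XX | (0,0)=-1→XO./..O/.XX*; (0,2)=-1→.OX/..O/.XX; (1,0)=-1→.O./X.O/.XX; (1,1)=-1→.O./.XO/.XX; (2,0)=-1→.O./..O/XXX
ply 2, O at XO./..O/.XX | (0,2)=-1→XOO/..O/.XX; (1,0)=+1→XO./O.O/.XX*; (1,1)=+1→XO./.OO/.XX; (2,0)=-1→XO./..O/OXX
ply 3, X at XO./O.O/.XX | (0,2)=-1→XOX/O.O/.XX*; (1,1)=-1→XO./OXO/.XX; (2,0)=-1→XO./O.O/XXX
ply 4, O at XOX/O.O/.XX | (1,1)=+1→XOX/OOO/.XX*; (2,0)=-1→XOX/O.O/OXX
ply 5: XOX/OOO/.XX is terminal -1 (X); from .O./..O/.XX depth 7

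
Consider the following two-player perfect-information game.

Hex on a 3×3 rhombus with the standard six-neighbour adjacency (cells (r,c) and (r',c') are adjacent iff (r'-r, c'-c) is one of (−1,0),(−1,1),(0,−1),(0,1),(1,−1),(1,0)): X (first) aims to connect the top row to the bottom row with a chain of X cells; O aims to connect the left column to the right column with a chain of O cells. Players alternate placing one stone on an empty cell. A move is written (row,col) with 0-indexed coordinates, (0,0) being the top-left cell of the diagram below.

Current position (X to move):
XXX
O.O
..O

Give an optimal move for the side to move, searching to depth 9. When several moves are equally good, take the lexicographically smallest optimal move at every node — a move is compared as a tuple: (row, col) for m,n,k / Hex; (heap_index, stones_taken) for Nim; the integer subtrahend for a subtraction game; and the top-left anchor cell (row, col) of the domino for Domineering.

X's best at [XXX/O.O/..O]: (1,1)

ply 1, X at XXX/O.O/..O | (1,1)=+1→XXX/OXO/..O*; (2,0)=-1→XXX/O.O/X.O; (2,1)=-1→XXX/O.O/.XO
ply 2, O at XXX/OXO/..O | (2,0)=-1→XXX/OXO/O.O*; (2,1)=-1→XXX/OXO/.OO
ply 3, X at XXX/OXO/O.O | (2,1)=+1→XXX/OXO/OXO*
ply 4: XXX/OXO/OXO is terminal -1 (O); from XXX/O.O/..O depth 9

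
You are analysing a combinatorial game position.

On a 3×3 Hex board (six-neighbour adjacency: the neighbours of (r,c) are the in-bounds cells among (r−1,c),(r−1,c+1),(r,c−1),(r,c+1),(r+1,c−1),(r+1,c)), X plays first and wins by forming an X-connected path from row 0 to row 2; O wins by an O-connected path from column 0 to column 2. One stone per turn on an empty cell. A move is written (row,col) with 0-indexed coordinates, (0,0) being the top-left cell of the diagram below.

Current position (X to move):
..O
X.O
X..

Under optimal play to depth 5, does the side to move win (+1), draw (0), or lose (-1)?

p1 X@[..O/X.O/X..]: (0,0)[X.O/X.O/X..]+1* (0,1)[.XO/X.O/X..]+1 (1,1)[..O/XXO/X..]+1 (2,1)[..O/X.O/XX.]+1 (2,2)[..O/X.O/X.X]+1
p2 O@[X.O/X.O/X..] terminal -1; root [..O/X.O/X..] d5

value(..O/X.O/X.., X) = +1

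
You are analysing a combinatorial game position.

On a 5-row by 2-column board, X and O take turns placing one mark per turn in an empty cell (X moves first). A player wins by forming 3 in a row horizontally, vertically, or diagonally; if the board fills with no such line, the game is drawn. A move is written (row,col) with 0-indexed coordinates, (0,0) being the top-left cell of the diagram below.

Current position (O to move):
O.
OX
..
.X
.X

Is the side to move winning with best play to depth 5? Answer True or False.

O winning at [O./OX/../.X/.X]: True

p1 O@[O./OX/../.X/.X]: (0,1)[OO/OX/../.X/.X]-1 (2,0)[O./OX/O./.X/.X]+1* (2,1)[O./OX/.O/.X/.X]+0 (3,0)[O./OX/../OX/.X]-1 (4,0)[O./OX/../.X/OX]-1
p2 X@[O./OX/O./.X/.X] terminal -1; root [O./OX/../.X/.X] d5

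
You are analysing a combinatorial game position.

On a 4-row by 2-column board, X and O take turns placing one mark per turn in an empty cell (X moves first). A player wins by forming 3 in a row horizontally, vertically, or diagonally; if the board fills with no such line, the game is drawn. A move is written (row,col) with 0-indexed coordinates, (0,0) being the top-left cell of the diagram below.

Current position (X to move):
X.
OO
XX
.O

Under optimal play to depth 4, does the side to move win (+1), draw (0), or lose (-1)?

ply 1, X at X./OO/XX/.O | (0,1)=+0→XX/OO/XX/.O*; (3,0)=+0→X./OO/XX/XO
ply 2, O at XX/OO/XX/.O | (3,0)=+0→XX/OO/XX/OO*
ply 3: XX/OO/XX/OO is terminal +0 (X); from X./OO/XX/.O depth 4

value(X./OO/XX/.O, X) = 0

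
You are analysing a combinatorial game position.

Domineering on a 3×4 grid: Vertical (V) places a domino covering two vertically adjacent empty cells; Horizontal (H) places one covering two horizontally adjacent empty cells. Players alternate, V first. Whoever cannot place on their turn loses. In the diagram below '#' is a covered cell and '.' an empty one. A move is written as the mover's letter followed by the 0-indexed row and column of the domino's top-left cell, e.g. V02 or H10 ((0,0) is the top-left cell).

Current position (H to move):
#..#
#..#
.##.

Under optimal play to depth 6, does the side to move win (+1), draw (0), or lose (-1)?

[#..#/#..#/.##.] H move#1: H01:+1/####/#..#/.##.*, H11:+1/#..#/####/.##.
[####/#..#/.##.] end (terminal -1, V#2); searched #..#/#..#/.##. to 6

value(#..#/#..#/.##., H) = +1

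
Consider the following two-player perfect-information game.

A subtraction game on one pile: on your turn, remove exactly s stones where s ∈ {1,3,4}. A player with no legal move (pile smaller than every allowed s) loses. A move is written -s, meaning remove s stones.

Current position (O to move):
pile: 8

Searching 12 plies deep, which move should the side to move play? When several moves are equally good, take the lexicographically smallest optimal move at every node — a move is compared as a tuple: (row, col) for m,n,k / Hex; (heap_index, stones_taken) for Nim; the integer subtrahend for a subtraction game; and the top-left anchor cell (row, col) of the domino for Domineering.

O's best at [8]: -1

[8] O move#1: -1:+1/7*, -3:-1/5, -4:-1/4
[7] X move#2: -1:-1/6*, -3:-1/4, -4:-1/3
[6] O move#3: -1:-1/5, -3:-1/3, -4:+1/2*
[2] X move#4: -1:-1/1*
[1] O move#5: -1:+1/0*
[0] end (terminal -1, X#6); searched 8 to 12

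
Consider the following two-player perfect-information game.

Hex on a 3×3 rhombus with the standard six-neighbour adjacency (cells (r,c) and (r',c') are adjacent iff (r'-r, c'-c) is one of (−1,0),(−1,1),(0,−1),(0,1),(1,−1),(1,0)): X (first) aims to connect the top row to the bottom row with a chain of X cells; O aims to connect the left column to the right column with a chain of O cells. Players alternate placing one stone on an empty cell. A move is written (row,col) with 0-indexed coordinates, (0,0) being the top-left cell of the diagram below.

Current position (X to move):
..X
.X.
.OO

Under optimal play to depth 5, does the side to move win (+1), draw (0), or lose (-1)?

value(..X/.X./.OO, X) = +1

[..X/.X./.OO] X move#1: (0,0):-1/X.X/.X./.OO, (0,1):-1/.XX/.X./.OO, (1,0):-1/..X/XX./.OO, (1,2):-1/..X/.XX/.OO, (2,0):+1/..X/.X./XOO*
[..X/.X./XOO] end (terminal -1, O#2); searched ..X/.X./.OO to 5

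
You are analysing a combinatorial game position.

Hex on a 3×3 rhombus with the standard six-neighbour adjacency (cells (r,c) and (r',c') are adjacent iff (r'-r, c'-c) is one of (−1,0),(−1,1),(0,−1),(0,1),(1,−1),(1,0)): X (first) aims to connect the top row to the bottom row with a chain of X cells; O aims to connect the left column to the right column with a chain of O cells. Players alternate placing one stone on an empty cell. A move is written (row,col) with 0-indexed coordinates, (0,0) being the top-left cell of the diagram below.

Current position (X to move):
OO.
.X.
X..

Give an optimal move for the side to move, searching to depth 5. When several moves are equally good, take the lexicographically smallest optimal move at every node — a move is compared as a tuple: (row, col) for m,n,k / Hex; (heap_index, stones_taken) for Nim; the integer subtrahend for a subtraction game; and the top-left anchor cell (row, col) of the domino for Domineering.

p1 X@[OO./.X./X..]: (0,2)[OOX/.X./X..]+1* (1,0)[OO./XX./X..]-1 (1,2)[OO./.XX/X..]-1 (2,1)[OO./.X./XX.]-1 (2,2)[OO./.X./X.X]-1
p2 O@[OOX/.X./X..] terminal -1; root [OO./.X./X..] d5

X's best at [OO./.X./X..]: (0,2)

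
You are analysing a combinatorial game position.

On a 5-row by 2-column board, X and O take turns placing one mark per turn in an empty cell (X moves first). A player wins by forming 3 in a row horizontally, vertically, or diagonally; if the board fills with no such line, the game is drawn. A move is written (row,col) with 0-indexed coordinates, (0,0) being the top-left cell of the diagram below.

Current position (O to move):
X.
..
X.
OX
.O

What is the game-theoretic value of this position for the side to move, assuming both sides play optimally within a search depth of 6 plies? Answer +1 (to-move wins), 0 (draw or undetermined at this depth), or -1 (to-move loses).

value(X./../X./OX/.O, O) = 0

[X./../X./OX/.O] O move#1: (0,1):-1/XO/../X./OX/.O, (1,0):+0/X./O./X./OX/.O*, (1,1):-1/X./.O/X./OX/.O, (2,1):-1/X./../XO/OX/.O, (4,0):-1/X./../X./OX/OO
[X./O./X./OX/.O] X move#2: (0,1):+0/XX/O./X./OX/.O*, (1,1):+0/X./OX/X./OX/.O, (2,1):+0/X./O./XX/OX/.O, (4,0):+0/X./O./X./OX/XO
[XX/O./X./OX/.O] O move#3: (1,1):+0/XX/OO/X./OX/.O*, (2,1):+0/XX/O./XO/OX/.O, (4,0):+0/XX/O./X./OX/OO
[XX/OO/X./OX/.O] X move#4: (2,1):+0/XX/OO/XX/OX/.O*, (4,0):+0/XX/OO/X./OX/XO
[XX/OO/XX/OX/.O] O move#5: (4,0):+0/XX/OO/XX/OX/OO*
[XX/OO/XX/OX/OO] end (terminal +0, X#6); searched X./../X./OX/.O to 6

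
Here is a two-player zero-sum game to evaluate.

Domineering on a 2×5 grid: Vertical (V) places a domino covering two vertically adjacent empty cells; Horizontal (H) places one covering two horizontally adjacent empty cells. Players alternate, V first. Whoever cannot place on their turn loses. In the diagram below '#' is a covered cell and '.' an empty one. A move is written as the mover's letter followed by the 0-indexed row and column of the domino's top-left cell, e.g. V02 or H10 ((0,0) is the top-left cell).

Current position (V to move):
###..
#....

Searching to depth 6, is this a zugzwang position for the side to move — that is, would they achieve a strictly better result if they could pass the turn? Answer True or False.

[###../#....] V move#1: V03:+1/####./#..#.*, V04:-1/###.#/#...#
[####./#..#.] H move#2: H11:-1/####./####.*
[####./####.] V move#3: V04:+1/#####/#####*
[#####/#####] end (terminal -1, H#4); searched ###../#.... to 6
if V skipped the turn, H would face:
~ [###../#....] H move#1: H03:+1/#####/#....*, H11:-1/###../###.., H12:-1/###../#.##., H13:+1/###../#..##
~ [#####/#....] end (terminal -1, V#2); searched ###../#.... to 6
compare (V): move=+1 vs pass=-1

zugzwang(###../#...., V) = False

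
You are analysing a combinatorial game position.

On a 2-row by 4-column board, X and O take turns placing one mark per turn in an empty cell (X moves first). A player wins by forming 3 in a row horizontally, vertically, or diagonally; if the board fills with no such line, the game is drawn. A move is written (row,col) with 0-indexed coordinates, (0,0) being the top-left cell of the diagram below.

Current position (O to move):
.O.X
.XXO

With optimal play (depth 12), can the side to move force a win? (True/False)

O winning at [.O.X/.XXO]: False

ply 1, O at .O.X/.XXO | (0,0)=-1→OO.X/.XXO; (0,2)=-1→.OOX/.XXO; (1,0)=+0→.O.X/OXXO*
ply 2, X at .O.X/OXXO | (0,0)=+0→XO.X/OXXO*; (0,2)=+0→.OXX/OXXO
ply 3, O at XO.X/OXXO | (0,2)=+0→XOOX/OXXO*
ply 4: XOOX/OXXO is terminal +0 (X); from .O.X/.XXO depth 12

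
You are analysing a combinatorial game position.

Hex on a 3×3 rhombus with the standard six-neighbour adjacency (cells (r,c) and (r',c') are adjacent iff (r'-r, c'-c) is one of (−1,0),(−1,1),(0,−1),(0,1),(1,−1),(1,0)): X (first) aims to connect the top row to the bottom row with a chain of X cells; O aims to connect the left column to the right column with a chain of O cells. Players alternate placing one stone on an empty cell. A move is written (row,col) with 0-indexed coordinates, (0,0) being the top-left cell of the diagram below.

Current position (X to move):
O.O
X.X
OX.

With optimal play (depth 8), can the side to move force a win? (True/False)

p1 X@[O.O/X.X/OX.]: (0,1)[OXO/X.X/OX.]-1* (1,1)[O.O/XXX/OX.]-1 (2,2)[O.O/X.X/OXX]-1
p2 O@[OXO/X.X/OX.]: (1,1)[OXO/XOX/OX.]+1* (2,2)[OXO/X.X/OXO]-1
p3 X@[OXO/XOX/OX.] terminal -1; root [O.O/X.X/OX.] d8

X winning at [O.O/X.X/OX.]: False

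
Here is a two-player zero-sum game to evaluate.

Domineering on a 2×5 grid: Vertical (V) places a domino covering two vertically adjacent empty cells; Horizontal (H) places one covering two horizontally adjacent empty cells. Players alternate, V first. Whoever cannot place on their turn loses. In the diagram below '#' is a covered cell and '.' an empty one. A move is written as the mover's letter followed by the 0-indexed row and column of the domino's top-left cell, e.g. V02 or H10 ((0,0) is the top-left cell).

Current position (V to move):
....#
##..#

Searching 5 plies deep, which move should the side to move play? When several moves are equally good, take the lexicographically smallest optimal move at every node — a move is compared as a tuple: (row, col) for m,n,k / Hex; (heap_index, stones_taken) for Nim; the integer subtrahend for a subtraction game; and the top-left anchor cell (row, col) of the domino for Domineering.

ply 1, V at ....#/##..# | V02=+1→..#.#/###.#*; V03=-1→...##/##.##
ply 2, H at ..#.#/###.# | H00=-1→###.#/###.#*
ply 3, V at ###.#/###.# | V03=+1→#####/#####*
ply 4: #####/##### is terminal -1 (H); from ....#/##..# depth 5

V's best at [....#/##..#]: V02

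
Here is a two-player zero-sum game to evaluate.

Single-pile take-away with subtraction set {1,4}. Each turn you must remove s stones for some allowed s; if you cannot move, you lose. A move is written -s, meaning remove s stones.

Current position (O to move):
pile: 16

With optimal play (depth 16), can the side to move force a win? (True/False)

O winning at [16]: True

ply 1, O at 16 | -1=+1→15*; -4=+1→12
ply 2, X at 15 | -1=-1→14*; -4=-1→11
ply 3, O at 14 | -1=-1→13; -4=+1→10*
ply 4, X at 10 | -1=-1→9*; -4=-1→6
ply 5, O at 9 | -1=-1→8; -4=+1→5*
ply 6, X at 5 | -1=-1→4*; -4=-1→1
ply 7, O at 4 | -1=-1→3; -4=+1→0*
ply 8: 0 is terminal -1 (X); from 16 depth 16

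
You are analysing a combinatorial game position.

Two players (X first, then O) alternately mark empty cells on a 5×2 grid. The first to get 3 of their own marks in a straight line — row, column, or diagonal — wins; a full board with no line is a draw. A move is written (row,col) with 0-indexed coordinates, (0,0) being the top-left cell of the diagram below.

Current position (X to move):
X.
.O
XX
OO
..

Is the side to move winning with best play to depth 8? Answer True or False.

X winning at [X./.O/XX/OO/..]: True

ply 1, X at X./.O/XX/OO/.. | (0,1)=+0→XX/.O/XX/OO/..; (1,0)=+1→X./XO/XX/OO/..*; (4,0)=+0→X./.O/XX/OO/X.; (4,1)=+0→X./.O/XX/OO/.X
ply 2: X./XO/XX/OO/.. is terminal -1 (O); from X./.O/XX/OO/.. depth 8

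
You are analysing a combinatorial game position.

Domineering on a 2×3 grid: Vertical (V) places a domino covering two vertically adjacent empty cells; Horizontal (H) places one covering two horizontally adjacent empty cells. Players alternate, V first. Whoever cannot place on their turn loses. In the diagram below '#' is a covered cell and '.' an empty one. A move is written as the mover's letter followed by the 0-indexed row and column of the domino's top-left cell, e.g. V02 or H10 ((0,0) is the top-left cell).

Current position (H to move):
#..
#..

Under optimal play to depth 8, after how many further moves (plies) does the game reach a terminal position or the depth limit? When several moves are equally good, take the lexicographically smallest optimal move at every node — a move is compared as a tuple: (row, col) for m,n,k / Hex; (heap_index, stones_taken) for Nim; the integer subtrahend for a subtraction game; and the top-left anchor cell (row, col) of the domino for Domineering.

PV length from [#../#..]: 1 ply

ply 1, H at #../#.. | H01=+1→###/#..*; H11=+1→#../###
ply 2: ###/#.. is terminal -1 (V); from #../#.. depth 8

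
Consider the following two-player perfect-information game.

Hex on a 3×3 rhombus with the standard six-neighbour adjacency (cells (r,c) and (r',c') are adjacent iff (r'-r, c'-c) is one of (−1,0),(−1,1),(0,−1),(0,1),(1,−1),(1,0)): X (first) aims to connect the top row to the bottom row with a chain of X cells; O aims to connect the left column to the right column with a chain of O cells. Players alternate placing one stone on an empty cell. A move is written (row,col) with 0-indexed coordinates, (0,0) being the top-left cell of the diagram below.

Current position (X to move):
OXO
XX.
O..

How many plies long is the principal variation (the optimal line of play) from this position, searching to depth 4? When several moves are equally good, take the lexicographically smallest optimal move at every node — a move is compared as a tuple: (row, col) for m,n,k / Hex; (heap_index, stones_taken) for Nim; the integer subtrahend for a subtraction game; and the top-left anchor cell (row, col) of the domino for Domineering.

p1 X@[OXO/XX./O..]: (1,2)[OXO/XXX/O..]+1* (2,1)[OXO/XX./OX.]+1 (2,2)[OXO/XX./O.X]+1
p2 O@[OXO/XXX/O..]: (2,1)[OXO/XXX/OO.]-1* (2,2)[OXO/XXX/O.O]-1
p3 X@[OXO/XXX/OO.]: (2,2)[OXO/XXX/OOX]+1*
p4 O@[OXO/XXX/OOX] terminal -1; root [OXO/XX./O..] d4

PV length from [OXO/XX./O..]: 3 plies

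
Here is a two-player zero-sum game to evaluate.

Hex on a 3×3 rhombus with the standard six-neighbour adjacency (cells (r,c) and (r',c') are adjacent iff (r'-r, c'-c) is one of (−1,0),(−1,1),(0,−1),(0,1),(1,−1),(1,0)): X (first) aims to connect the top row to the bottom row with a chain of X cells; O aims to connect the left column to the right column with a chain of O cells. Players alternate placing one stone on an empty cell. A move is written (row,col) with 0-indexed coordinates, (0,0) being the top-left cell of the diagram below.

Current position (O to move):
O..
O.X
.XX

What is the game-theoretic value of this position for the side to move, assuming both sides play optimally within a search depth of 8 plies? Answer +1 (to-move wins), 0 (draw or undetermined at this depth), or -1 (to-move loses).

p1 O@[O../O.X/.XX]: (0,1)[OO./O.X/.XX]-1 (0,2)[O.O/O.X/.XX]+1* (1,1)[O../OOX/.XX]-1 (2,0)[O../O.X/OXX]-1
p2 X@[O.O/O.X/.XX]: (0,1)[OXO/O.X/.XX]-1* (1,1)[O.O/OXX/.XX]-1 (2,0)[O.O/O.X/XXX]-1
p3 O@[OXO/O.X/.XX]: (1,1)[OXO/OOX/.XX]+1* (2,0)[OXO/O.X/OXX]-1
p4 X@[OXO/OOX/.XX] terminal -1; root [O../O.X/.XX] d8

value(O../O.X/.XX, O) = +1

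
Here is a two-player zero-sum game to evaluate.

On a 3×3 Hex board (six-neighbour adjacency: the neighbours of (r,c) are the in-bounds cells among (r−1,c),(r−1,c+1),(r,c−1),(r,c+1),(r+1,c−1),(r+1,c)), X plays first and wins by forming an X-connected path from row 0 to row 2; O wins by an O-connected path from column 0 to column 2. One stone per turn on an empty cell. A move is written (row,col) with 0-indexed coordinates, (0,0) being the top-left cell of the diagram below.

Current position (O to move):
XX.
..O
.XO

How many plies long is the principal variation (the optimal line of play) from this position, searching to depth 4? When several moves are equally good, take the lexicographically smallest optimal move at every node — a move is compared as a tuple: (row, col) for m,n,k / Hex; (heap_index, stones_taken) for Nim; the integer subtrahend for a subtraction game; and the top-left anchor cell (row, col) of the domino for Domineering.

PV length from [XX./..O/.XO]: 3 plies

[XX./..O/.XO] O move#1: (0,2):-1/XXO/..O/.XO, (1,0):-1/XX./O.O/.XO, (1,1):+1/XX./.OO/.XO*, (2,0):-1/XX./..O/OXO
[XX./.OO/.XO] X move#2: (0,2):-1/XXX/.OO/.XO*, (1,0):-1/XX./XOO/.XO, (2,0):-1/XX./.OO/XXO
[XXX/.OO/.XO] O move#3: (1,0):+1/XXX/OOO/.XO*, (2,0):+1/XXX/.OO/OXO
[XXX/OOO/.XO] end (terminal -1, X#4); searched XX./..O/.XO to 4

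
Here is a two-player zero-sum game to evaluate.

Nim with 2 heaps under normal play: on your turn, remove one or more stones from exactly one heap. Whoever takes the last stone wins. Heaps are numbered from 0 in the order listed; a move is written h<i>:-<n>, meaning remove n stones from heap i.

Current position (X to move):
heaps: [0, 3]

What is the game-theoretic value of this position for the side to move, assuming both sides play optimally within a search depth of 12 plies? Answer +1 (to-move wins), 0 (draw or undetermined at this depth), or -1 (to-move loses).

value((0,3), X) = +1

[(0,3)] X move#1: h1:-1:-1/(0,2), h1:-2:-1/(0,1), h1:-3:+1/(0,0)*
[(0,0)] end (terminal -1, O#2); searched (0,3) to 12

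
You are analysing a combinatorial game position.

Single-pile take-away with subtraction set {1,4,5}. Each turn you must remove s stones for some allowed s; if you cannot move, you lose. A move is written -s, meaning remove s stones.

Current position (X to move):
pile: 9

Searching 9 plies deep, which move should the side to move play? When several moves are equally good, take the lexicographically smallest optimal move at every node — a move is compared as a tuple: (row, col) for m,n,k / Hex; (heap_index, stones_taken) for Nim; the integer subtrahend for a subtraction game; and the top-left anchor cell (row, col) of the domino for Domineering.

X's best at [9]: -1

p1 X@[9]: -1[8]+1* -4[5]-1 -5[4]-1
p2 O@[8]: -1[7]-1* -4[4]-1 -5[3]-1
p3 X@[7]: -1[6]-1 -4[3]-1 -5[2]+1*
p4 O@[2]: -1[1]-1*
p5 X@[1]: -1[0]+1*
p6 O@[0] terminal -1; root [9] d9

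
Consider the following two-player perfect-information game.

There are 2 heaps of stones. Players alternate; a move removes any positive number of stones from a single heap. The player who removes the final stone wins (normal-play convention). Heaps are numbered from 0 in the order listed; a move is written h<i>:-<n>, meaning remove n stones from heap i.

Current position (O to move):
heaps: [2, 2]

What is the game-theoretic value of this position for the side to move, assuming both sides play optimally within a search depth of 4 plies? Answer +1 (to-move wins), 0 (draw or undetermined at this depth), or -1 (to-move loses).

value((2,2), O) = -1

[(2,2)] O move#1: h0:-1:-1/(1,2)*, h0:-2:-1/(0,2), h1:-1:-1/(2,1), h1:-2:-1/(2,0)
[(1,2)] X move#2: h0:-1:-1/(0,2), h1:-1:+1/(1,1)*, h1:-2:-1/(1,0)
[(1,1)] O move#3: h0:-1:-1/(0,1)*, h1:-1:-1/(1,0)
[(0,1)] X move#4: h1:-1:+1/(0,0)*
[(0,0)] end (terminal -1, O#5); searched (2,2) to 4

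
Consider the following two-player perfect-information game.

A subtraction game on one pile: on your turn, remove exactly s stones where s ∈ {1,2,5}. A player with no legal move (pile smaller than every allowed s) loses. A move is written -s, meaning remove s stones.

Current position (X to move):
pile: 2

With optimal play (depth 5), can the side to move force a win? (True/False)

X winning at [2]: True

p1 X@[2]: -1[1]-1 -2[0]+1*
p2 O@[0] terminal -1; root [2] d5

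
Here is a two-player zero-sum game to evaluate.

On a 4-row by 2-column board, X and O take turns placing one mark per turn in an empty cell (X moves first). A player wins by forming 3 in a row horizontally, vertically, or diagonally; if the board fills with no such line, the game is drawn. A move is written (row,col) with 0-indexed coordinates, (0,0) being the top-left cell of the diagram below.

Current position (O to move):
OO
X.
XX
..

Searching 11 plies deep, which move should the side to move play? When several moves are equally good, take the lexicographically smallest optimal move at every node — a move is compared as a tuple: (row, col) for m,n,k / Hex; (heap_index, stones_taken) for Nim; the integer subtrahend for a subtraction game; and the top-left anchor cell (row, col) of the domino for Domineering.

O's best at [OO/X./XX/..]: (3,0)

ply 1, O at OO/X./XX/.. | (1,1)=-1→OO/XO/XX/..; (3,0)=+0→OO/X./XX/O.*; (3,1)=-1→OO/X./XX/.O
ply 2, X at OO/X./XX/O. | (1,1)=+0→OO/XX/XX/O.*; (3,1)=+0→OO/X./XX/OX
ply 3, O at OO/XX/XX/O. | (3,1)=+0→OO/XX/XX/OO*
ply 4: OO/XX/XX/OO is terminal +0 (X); from OO/X./XX/.. depth 11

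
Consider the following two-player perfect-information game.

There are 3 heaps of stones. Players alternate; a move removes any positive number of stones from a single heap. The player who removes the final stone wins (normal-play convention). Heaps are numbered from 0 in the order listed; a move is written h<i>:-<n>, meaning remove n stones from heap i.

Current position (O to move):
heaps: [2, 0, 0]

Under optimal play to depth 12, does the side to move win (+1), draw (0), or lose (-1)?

value((2,0,0), O) = +1

p1 O@[(2,0,0)]: h0:-1[(1,0,0)]-1 h0:-2[(0,0,0)]+1*
p2 X@[(0,0,0)] terminal -1; root [(2,0,0)] d12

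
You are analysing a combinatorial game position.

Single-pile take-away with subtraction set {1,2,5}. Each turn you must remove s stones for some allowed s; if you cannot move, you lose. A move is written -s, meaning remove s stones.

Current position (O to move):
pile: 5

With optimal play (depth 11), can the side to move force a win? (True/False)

O winning at [5]: True

[5] O move#1: -1:-1/4, -2:+1/3*, -5:+1/0
[3] X move#2: -1:-1/2*, -2:-1/1
[2] O move#3: -1:-1/1, -2:+1/0*
[0] end (terminal -1, X#4); searched 5 to 11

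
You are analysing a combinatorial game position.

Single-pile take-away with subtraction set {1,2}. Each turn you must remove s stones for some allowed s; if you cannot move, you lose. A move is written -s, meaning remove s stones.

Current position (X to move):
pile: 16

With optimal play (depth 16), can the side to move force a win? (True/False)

X winning at [16]: True

ply 1, X at 16 | -1=+1→15*; -2=-1→14
ply 2, O at 15 | -1=-1→14*; -2=-1→13
ply 3, X at 14 | -1=-1→13; -2=+1→12*
ply 4, O at 12 | -1=-1→11*; -2=-1→10
ply 5, X at 11 | -1=-1→10; -2=+1→9*
ply 6, O at 9 | -1=-1→8*; -2=-1→7
ply 7, X at 8 | -1=-1→7; -2=+1→6*
ply 8, O at 6 | -1=-1→5*; -2=-1→4
ply 9, X at 5 | -1=-1→4; -2=+1→3*
ply 10, O at 3 | -1=-1→2*; -2=-1→1
ply 11, X at 2 | -1=-1→1; -2=+1→0*
ply 12: 0 is terminal -1 (O); from 16 depth 16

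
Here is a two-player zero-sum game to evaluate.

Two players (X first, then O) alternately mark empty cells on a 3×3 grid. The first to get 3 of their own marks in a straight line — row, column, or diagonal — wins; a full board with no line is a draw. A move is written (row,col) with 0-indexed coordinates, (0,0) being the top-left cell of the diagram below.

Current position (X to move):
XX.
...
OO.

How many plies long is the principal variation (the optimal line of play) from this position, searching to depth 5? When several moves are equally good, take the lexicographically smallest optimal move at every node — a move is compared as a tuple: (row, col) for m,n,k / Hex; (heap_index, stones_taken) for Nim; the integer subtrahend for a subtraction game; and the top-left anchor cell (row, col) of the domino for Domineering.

PV length from [XX./.../OO.]: 1 ply

p1 X@[XX./.../OO.]: (0,2)[XXX/.../OO.]+1* (1,0)[XX./X../OO.]-1 (1,1)[XX./.X./OO.]-1 (1,2)[XX./..X/OO.]-1 (2,2)[XX./.../OOX]+1
p2 O@[XXX/.../OO.] terminal -1; root [XX./.../OO.] d5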